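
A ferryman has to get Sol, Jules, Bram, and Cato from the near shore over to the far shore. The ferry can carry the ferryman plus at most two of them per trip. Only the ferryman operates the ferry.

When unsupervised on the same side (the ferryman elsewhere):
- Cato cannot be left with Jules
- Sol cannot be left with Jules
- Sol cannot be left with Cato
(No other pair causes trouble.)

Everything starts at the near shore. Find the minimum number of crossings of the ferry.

5

Counting alone: the ferryman can take at most 2 across per trip to the far shore, so moving all 4 needs at least 2 loaded trips out, with a return between consecutive ones — at least 3 crossings.
The safety rule pushes this higher. Following every safe sequence of crossings, the most of the 4 that can be at the far shore as the ferry arrives there on crossing 3 is 3 — never all 4.
So no plan with fewer than 5 crossings exists, and this one achieves 5:
1. Ferryman goes to the far shore with Jules and Sol.
2. Ferryman goes back to the near shore with Sol.
3. Ferryman goes to the far shore with Bram and Sol.
4. Ferryman goes back to the near shore with Sol.
5. Ferryman goes to the far shore with Cato and Sol.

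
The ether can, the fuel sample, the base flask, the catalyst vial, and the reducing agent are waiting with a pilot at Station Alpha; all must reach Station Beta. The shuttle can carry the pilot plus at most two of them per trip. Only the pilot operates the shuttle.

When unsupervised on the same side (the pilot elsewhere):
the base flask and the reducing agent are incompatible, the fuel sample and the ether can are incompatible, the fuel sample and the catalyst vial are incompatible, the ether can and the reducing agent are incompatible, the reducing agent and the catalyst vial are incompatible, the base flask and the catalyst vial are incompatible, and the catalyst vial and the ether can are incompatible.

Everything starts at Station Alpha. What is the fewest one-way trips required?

impossible

Whatever the first load, the items left behind include a forbidden pair without the pilot. No opening move is safe, so no plan exists.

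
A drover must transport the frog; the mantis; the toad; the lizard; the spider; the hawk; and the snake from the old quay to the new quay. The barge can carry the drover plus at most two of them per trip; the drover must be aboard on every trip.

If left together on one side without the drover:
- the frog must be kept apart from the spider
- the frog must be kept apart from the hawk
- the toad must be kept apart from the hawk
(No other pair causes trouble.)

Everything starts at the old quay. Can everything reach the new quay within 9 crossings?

Yes — this plan uses 7 crossings (≤ 9):
1. Drover goes to the new quay with the frog and the toad.  [the old quay: the hawk, the lizard, the mantis, the snake, the spider | the new quay: the frog, the toad]
2. Drover goes back to the old quay alone.  [the old quay: the hawk, the lizard, the mantis, the snake, the spider | the new quay: the frog, the toad]
3. Drover goes to the new quay with the mantis.  [the old quay: the hawk, the lizard, the snake, the spider | the new quay: the frog, the mantis, the toad]
4. Drover goes back to the old quay alone.  [the old quay: the hawk, the lizard, the snake, the spider | the new quay: the frog, the mantis, the toad]
5. Drover goes to the new quay with the lizard and the snake.  [the old quay: the hawk, the spider | the new quay: the frog, the lizard, the mantis, the snake, the toad]
6. Drover goes back to the old quay alone.  [the old quay: the hawk, the spider | the new quay: the frog, the lizard, the mantis, the snake, the toad]
7. Drover goes to the new quay with the hawk and the spider.  [the old quay: — | the new quay: the frog, the hawk, the lizard, the mantis, the snake, the spider, the toad]

Yes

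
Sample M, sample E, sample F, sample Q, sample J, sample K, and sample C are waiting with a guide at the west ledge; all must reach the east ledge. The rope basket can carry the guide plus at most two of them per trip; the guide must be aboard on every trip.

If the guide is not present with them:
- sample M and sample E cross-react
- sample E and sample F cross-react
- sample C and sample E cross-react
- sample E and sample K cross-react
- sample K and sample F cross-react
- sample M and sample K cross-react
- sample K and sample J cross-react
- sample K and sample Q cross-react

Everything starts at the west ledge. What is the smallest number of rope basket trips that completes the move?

Counting alone: the guide can take at most 2 across per trip to the east ledge, so moving all 7 needs at least 4 loaded trips out, with a return between consecutive ones — at least 7 crossings.
The safety rule pushes this higher. Following every safe sequence of crossings, the most of the 7 that can be at the east ledge as the rope basket arrives there on crossings 7, 9 is 5, 6 respectively — never all 7.
So no plan with fewer than 11 crossings exists, and this one achieves 11:
1. Guide goes to the east ledge with sample E and sample K.
2. Guide goes back to the west ledge with sample E.
3. Guide goes to the east ledge with sample E and sample Q.
4. Guide goes back to the west ledge with sample K.
5. Guide goes to the east ledge with sample J and sample K.
6. Guide goes back to the west ledge with sample K.
7. Guide goes to the east ledge with sample F and sample M.
8. Guide goes back to the west ledge with sample E.
9. Guide goes to the east ledge with sample C and sample E.
10. Guide goes back to the west ledge with sample E.
11. Guide goes to the east ledge with sample E and sample K.

11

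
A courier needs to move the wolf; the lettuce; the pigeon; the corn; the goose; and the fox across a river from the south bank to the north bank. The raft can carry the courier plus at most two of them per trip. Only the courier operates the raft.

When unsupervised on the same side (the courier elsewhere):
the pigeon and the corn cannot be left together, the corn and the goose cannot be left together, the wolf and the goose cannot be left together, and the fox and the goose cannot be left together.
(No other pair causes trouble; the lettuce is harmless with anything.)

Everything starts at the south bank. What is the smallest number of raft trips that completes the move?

Counting alone: the courier can take at most 2 across per trip to the north bank, so moving all 6 needs at least 3 loaded trips out, with a return between consecutive ones — at least 5 crossings.
The safety rule pushes this higher. Following every safe sequence of crossings, the most of the 6 that can be at the north bank as the raft arrives there on crossing 5 is 5 — never all 6.
So no plan with fewer than 7 crossings exists, and this one achieves 7:
1. Courier goes to the north bank with the goose and the pigeon.  [the south bank: the corn, the fox, the lettuce, the wolf | the north bank: the goose, the pigeon]
2. Courier goes back to the south bank alone.  [the south bank: the corn, the fox, the lettuce, the wolf | the north bank: the goose, the pigeon]
3. Courier goes to the north bank with the lettuce.  [the south bank: the corn, the fox, the wolf | the north bank: the goose, the lettuce, the pigeon]
4. Courier goes back to the south bank alone.  [the south bank: the corn, the fox, the wolf | the north bank: the goose, the lettuce, the pigeon]
5. Courier goes to the north bank with the fox and the wolf.  [the south bank: the corn | the north bank: the fox, the goose, the lettuce, the pigeon, the wolf]
6. Courier goes back to the south bank with the goose.  [the south bank: the corn, the goose | the north bank: the fox, the lettuce, the pigeon, the wolf]
7. Courier goes to the north bank with the corn and the goose.  [the south bank: — | the north bank: the corn, the fox, the goose, the lettuce, the pigeon, the wolf]

7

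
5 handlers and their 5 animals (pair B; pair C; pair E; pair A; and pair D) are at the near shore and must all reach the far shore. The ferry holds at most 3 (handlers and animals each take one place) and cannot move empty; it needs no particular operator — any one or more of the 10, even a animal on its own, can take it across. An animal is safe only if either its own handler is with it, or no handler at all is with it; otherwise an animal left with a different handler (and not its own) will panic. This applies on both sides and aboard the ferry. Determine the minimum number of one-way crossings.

Counting alone: each trip to the far shore takes at most 3 across and each return brings at least 1 back, so after t trips out (and t−1 returns) at most 3t − (t−1) of the 10 are across; that first reaches 10 at t = 5, so at least 9 crossings are needed.
The safety rule pushes this higher. Following every safe sequence of crossings, the most of the 10 that can be at the far shore as the ferry arrives there on crossing 9 is 9 — never all 10.
So no plan with fewer than 11 crossings exists, and this one achieves 11:
1. animal B and handler B cross → the far shore.
2. handler B crosses ← the near shore.
3. animal A, animal C, and animal E cross → the far shore.
4. animal B crosses ← the near shore.
5. handler A, handler C, and handler E cross → the far shore.
6. animal C and handler C cross ← the near shore.
7. handler B, handler C, and handler D cross → the far shore.
8. animal E crosses ← the near shore.
9. animal B and animal C cross → the far shore.
10. animal B crosses ← the near shore.
11. animal B, animal D, and animal E cross → the far shore.

11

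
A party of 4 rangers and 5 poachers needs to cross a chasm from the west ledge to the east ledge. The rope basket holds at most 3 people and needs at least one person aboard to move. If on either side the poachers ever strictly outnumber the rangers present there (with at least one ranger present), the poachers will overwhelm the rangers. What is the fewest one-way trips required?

impossible

The poachers already outnumber the rangers at the west ledge before anyone moves, so the starting position itself is disallowed.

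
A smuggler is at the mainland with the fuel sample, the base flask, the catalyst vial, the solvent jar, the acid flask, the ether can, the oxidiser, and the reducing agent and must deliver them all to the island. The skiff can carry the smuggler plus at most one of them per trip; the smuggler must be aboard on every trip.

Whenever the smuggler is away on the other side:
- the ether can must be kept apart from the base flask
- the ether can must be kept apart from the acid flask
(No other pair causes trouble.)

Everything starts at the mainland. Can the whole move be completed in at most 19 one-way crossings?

Yes

Yes — this plan uses 17 crossings (≤ 19):
1. Smuggler goes to the island with the ether can.
2. Smuggler goes back to the mainland alone.
3. Smuggler goes to the island with the fuel sample.
4. Smuggler goes back to the mainland alone.
5. Smuggler goes to the island with the base flask.
6. Smuggler goes back to the mainland with the ether can.
7. Smuggler goes to the island with the acid flask.
8. Smuggler goes back to the mainland alone.
9. Smuggler goes to the island with the catalyst vial.
10. Smuggler goes back to the mainland alone.
11. Smuggler goes to the island with the solvent jar.
12. Smuggler goes back to the mainland alone.
13. Smuggler goes to the island with the oxidiser.
14. Smuggler goes back to the mainland alone.
15. Smuggler goes to the island with the reducing agent.
16. Smuggler goes back to the mainland alone.
17. Smuggler goes to the island with the ether can.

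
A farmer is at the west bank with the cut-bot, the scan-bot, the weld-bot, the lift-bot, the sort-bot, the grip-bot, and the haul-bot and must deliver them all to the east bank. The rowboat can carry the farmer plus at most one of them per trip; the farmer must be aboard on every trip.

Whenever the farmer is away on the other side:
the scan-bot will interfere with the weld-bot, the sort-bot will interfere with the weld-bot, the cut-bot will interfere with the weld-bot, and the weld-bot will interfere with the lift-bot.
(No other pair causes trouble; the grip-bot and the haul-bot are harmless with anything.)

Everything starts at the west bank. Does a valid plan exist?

Following every safe sequence of crossings from the start, the most of the 7 that can be at the east bank as the rowboat arrives there on crossings 1, 3, 5, 7 is 1, 2, 3, 4 respectively; the best ever achieved is 4 of 7.
From crossing 9 on, no configuration arises that was not already reachable earlier: only 44 distinct safe configurations (who is on which side, and where the rowboat is) can ever be reached, none of them has everyone across, and every continuation just revisits them. So no valid plan exists.

No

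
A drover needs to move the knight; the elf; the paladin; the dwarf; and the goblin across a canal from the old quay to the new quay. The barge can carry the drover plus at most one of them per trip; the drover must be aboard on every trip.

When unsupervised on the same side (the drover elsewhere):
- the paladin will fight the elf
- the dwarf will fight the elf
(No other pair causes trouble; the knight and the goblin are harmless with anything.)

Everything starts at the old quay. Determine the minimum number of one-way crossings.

Counting alone: the drover can take at most 1 across per trip to the new quay, so moving all 5 needs at least 5 loaded trips out, with a return between consecutive ones — at least 9 crossings.
The safety rule pushes this higher. Following every safe sequence of crossings, the most of the 5 that can be at the new quay as the barge arrives there on crossing 9 is 4 — never all 5.
So no plan with fewer than 11 crossings exists, and this one achieves 11:
1. Drover goes to the new quay with the elf.
2. Drover goes back to the old quay alone.
3. Drover goes to the new quay with the knight.
4. Drover goes back to the old quay alone.
5. Drover goes to the new quay with the paladin.
6. Drover goes back to the old quay with the elf.
7. Drover goes to the new quay with the dwarf.
8. Drover goes back to the old quay alone.
9. Drover goes to the new quay with the goblin.
10. Drover goes back to the old quay alone.
11. Drover goes to the new quay with the elf.

11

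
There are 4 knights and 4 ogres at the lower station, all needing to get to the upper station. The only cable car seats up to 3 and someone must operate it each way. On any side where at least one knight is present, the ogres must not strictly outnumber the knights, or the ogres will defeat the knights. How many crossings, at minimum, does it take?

Counting alone: each trip to the upper station takes at most 3 across and each return brings at least 1 back, so after t trips out (and t−1 returns) at most 3t − (t−1) of the 8 are across; that first reaches 8 at t = 4, so at least 7 crossings are needed.
The safety rule pushes this higher. Following every safe sequence of crossings, the most of the 8 that can be at the upper station as the cable car arrives there on crossing 7 is 7 — never all 8.
So no plan with fewer than 9 crossings exists, and this one achieves 9:
1. 2 ogres → the upper station.  (the lower station: 4K 2O; the upper station: 0K 2O)
2. 1 ogre ← the lower station.  (the lower station: 4K 3O; the upper station: 0K 1O)
3. 3 ogres → the upper station.  (the lower station: 4K 0O; the upper station: 0K 4O)
4. 1 ogre ← the lower station.  (the lower station: 4K 1O; the upper station: 0K 3O)
5. 3 knights → the upper station.  (the lower station: 1K 1O; the upper station: 3K 3O)
6. 1 knight and 1 ogre ← the lower station.  (the lower station: 2K 2O; the upper station: 2K 2O)
7. 2 knights → the upper station.  (the lower station: 0K 2O; the upper station: 4K 2O)
8. 1 ogre ← the lower station.  (the lower station: 0K 3O; the upper station: 4K 1O)
9. 3 ogres → the upper station.  (the lower station: 0K 0O; the upper station: 4K 4O)

9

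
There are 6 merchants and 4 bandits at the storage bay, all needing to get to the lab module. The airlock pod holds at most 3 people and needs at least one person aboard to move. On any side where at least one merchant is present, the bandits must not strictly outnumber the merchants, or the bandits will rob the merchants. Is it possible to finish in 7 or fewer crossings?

No

Counting alone: each trip to the lab module takes at most 3 across and each return brings at least 1 back, so after t trips out (and t−1 returns) at most 3t − (t−1) of the 10 are across; that first reaches 10 at t = 5, so at least 9 crossings are needed.
Since 7 < 9, 7 crossings cannot be enough. (The shortest complete plan in fact takes 9:)
1. 2 bandits → the lab module.  (the storage bay: 6M 2B; the lab module: 0M 2B)
2. 1 bandit ← the storage bay.  (the storage bay: 6M 3B; the lab module: 0M 1B)
3. 3 bandits → the lab module.  (the storage bay: 6M 0B; the lab module: 0M 4B)
4. 1 bandit ← the storage bay.  (the storage bay: 6M 1B; the lab module: 0M 3B)
5. 3 merchants → the lab module.  (the storage bay: 3M 1B; the lab module: 3M 3B)
6. 1 bandit ← the storage bay.  (the storage bay: 3M 2B; the lab module: 3M 2B)
7. 1 merchant and 2 bandits → the lab module.  (the storage bay: 2M 0B; the lab module: 4M 4B)
8. 1 bandit ← the storage bay.  (the storage bay: 2M 1B; the lab module: 4M 3B)
9. 2 merchants and 1 bandit → the lab module.  (the storage bay: 0M 0B; the lab module: 6M 4B)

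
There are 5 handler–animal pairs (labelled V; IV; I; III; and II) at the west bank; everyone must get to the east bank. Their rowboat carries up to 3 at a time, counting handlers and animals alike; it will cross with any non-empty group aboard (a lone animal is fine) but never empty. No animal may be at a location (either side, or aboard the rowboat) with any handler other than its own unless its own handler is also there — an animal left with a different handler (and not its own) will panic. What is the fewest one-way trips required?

11

Counting alone: each trip to the east bank takes at most 3 across and each return brings at least 1 back, so after t trips out (and t−1 returns) at most 3t − (t−1) of the 10 are across; that first reaches 10 at t = 5, so at least 9 crossings are needed.
The safety rule pushes this higher. Following every safe sequence of crossings, the most of the 10 that can be at the east bank as the rowboat arrives there on crossing 9 is 9 — never all 10.
So no plan with fewer than 11 crossings exists, and this one achieves 11:
1. animal V and handler V cross → the east bank.
2. handler V crosses ← the west bank.
3. animal I, animal III, and animal IV cross → the east bank.
4. animal V crosses ← the west bank.
5. handler I, handler III, and handler IV cross → the east bank.
6. animal IV and handler IV cross ← the west bank.
7. handler II, handler IV, and handler V cross → the east bank.
8. animal I crosses ← the west bank.
9. animal IV and animal V cross → the east bank.
10. animal V crosses ← the west bank.
11. animal I, animal II, and animal V cross → the east bank.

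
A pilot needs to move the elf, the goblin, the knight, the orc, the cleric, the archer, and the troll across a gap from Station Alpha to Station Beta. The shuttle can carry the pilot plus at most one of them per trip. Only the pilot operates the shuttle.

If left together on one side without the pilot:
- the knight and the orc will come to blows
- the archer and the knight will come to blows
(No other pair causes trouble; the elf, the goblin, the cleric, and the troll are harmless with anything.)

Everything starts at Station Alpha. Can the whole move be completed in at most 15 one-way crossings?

Yes — this plan uses 15 crossings (≤ 15):
1. Pilot goes to Station Beta with the knight.  [Station Alpha: the archer, the cleric, the elf, the goblin, the orc, the troll | Station Beta: the knight]
2. Pilot goes back to Station Alpha alone.  [Station Alpha: the archer, the cleric, the elf, the goblin, the orc, the troll | Station Beta: the knight]
3. Pilot goes to Station Beta with the elf.  [Station Alpha: the archer, the cleric, the goblin, the orc, the troll | Station Beta: the elf, the knight]
4. Pilot goes back to Station Alpha alone.  [Station Alpha: the archer, the cleric, the goblin, the orc, the troll | Station Beta: the elf, the knight]
5. Pilot goes to Station Beta with the goblin.  [Station Alpha: the archer, the cleric, the orc, the troll | Station Beta: the elf, the goblin, the knight]
6. Pilot goes back to Station Alpha alone.  [Station Alpha: the archer, the cleric, the orc, the troll | Station Beta: the elf, the goblin, the knight]
7. Pilot goes to Station Beta with the orc.  [Station Alpha: the archer, the cleric, the troll | Station Beta: the elf, the goblin, the knight, the orc]
8. Pilot goes back to Station Alpha with the knight.  [Station Alpha: the archer, the cleric, the knight, the troll | Station Beta: the elf, the goblin, the orc]
9. Pilot goes to Station Beta with the archer.  [Station Alpha: the cleric, the knight, the troll | Station Beta: the archer, the elf, the goblin, the orc]
10. Pilot goes back to Station Alpha alone.  [Station Alpha: the cleric, the knight, the troll | Station Beta: the archer, the elf, the goblin, the orc]
11. Pilot goes to Station Beta with the cleric.  [Station Alpha: the knight, the troll | Station Beta: the archer, the cleric, the elf, the goblin, the orc]
12. Pilot goes back to Station Alpha alone.  [Station Alpha: the knight, the troll | Station Beta: the archer, the cleric, the elf, the goblin, the orc]
13. Pilot goes to Station Beta with the troll.  [Station Alpha: the knight | Station Beta: the archer, the cleric, the elf, the goblin, the orc, the troll]
14. Pilot goes back to Station Alpha alone.  [Station Alpha: the knight | Station Beta: the archer, the cleric, the elf, the goblin, the orc, the troll]
15. Pilot goes to Station Beta with the knight.  [Station Alpha: — | Station Beta: the archer, the cleric, the elf, the goblin, the knight, the orc, the troll]

Yes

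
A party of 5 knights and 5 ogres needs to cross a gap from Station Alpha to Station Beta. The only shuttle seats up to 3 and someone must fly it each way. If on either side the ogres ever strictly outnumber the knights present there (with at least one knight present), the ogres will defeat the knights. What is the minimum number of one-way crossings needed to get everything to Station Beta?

Counting alone: each trip to Station Beta takes at most 3 across and each return brings at least 1 back, so after t trips out (and t−1 returns) at most 3t − (t−1) of the 10 are across; that first reaches 10 at t = 5, so at least 9 crossings are needed.
The safety rule pushes this higher. Following every safe sequence of crossings, the most of the 10 that can be at Station Beta as the shuttle arrives there on crossing 9 is 9 — never all 10.
So no plan with fewer than 11 crossings exists, and this one achieves 11:
1. 2 ogres → Station Beta.  (Station Alpha: 5K 3O; Station Beta: 0K 2O)
2. 1 ogre ← Station Alpha.  (Station Alpha: 5K 4O; Station Beta: 0K 1O)
3. 3 ogres → Station Beta.  (Station Alpha: 5K 1O; Station Beta: 0K 4O)
4. 1 ogre ← Station Alpha.  (Station Alpha: 5K 2O; Station Beta: 0K 3O)
5. 3 knights → Station Beta.  (Station Alpha: 2K 2O; Station Beta: 3K 3O)
6. 1 knight and 1 ogre ← Station Alpha.  (Station Alpha: 3K 3O; Station Beta: 2K 2O)
7. 3 knights → Station Beta.  (Station Alpha: 0K 3O; Station Beta: 5K 2O)
8. 1 ogre ← Station Alpha.  (Station Alpha: 0K 4O; Station Beta: 5K 1O)
9. 2 ogres → Station Beta.  (Station Alpha: 0K 2O; Station Beta: 5K 3O)
10. 1 ogre ← Station Alpha.  (Station Alpha: 0K 3O; Station Beta: 5K 2O)
11. 3 ogres → Station Beta.  (Station Alpha: 0K 0O; Station Beta: 5K 5O)

11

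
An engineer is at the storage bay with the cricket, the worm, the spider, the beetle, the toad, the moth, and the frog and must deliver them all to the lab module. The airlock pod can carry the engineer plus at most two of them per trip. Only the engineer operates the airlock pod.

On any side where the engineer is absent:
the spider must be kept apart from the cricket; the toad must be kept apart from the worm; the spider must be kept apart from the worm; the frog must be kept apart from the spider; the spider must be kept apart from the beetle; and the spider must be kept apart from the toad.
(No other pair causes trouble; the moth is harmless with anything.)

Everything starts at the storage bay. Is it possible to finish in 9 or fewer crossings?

Counting alone: the engineer can take at most 2 across per trip to the lab module, so moving all 7 needs at least 4 loaded trips out, with a return between consecutive ones — at least 7 crossings.
The safety rule pushes this higher. Following every safe sequence of crossings, the most of the 7 that can be at the lab module as the airlock pod arrives there on crossings 7, 9 is 5, 6 respectively — never all 7.
So the move cannot be finished within 9 crossings. (The shortest complete plan takes 11:)
1. Engineer goes to the lab module with the spider and the worm.  [the storage bay: the beetle, the cricket, the frog, the moth, the toad | the lab module: the spider, the worm]
2. Engineer goes back to the storage bay with the worm.  [the storage bay: the beetle, the cricket, the frog, the moth, the toad, the worm | the lab module: the spider]
3. Engineer goes to the lab module with the cricket and the worm.  [the storage bay: the beetle, the frog, the moth, the toad | the lab module: the cricket, the spider, the worm]
4. Engineer goes back to the storage bay with the spider.  [the storage bay: the beetle, the frog, the moth, the spider, the toad | the lab module: the cricket, the worm]
5. Engineer goes to the lab module with the beetle and the spider.  [the storage bay: the frog, the moth, the toad | the lab module: the beetle, the cricket, the spider, the worm]
6. Engineer goes back to the storage bay with the spider.  [the storage bay: the frog, the moth, the spider, the toad | the lab module: the beetle, the cricket, the worm]
7. Engineer goes to the lab module with the moth and the spider.  [the storage bay: the frog, the toad | the lab module: the beetle, the cricket, the moth, the spider, the worm]
8. Engineer goes back to the storage bay with the spider.  [the storage bay: the frog, the spider, the toad | the lab module: the beetle, the cricket, the moth, the worm]
9. Engineer goes to the lab module with the frog and the spider.  [the storage bay: the toad | the lab module: the beetle, the cricket, the frog, the moth, the spider, the worm]
10. Engineer goes back to the storage bay with the spider.  [the storage bay: the spider, the toad | the lab module: the beetle, the cricket, the frog, the moth, the worm]
11. Engineer goes to the lab module with the spider and the toad.  [the storage bay: — | the lab module: the beetle, the cricket, the frog, the moth, the spider, the toad, the worm]

No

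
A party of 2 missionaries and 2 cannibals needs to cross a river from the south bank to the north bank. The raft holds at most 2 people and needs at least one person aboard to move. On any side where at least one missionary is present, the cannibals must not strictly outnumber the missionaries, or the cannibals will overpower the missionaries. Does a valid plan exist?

Yes

1. 2 cannibals → the north bank.  (the south bank: 2M 0C; the north bank: 0M 2C)
2. 1 cannibal ← the south bank.  (the south bank: 2M 1C; the north bank: 0M 1C)
3. 2 missionaries → the north bank.  (the south bank: 0M 1C; the north bank: 2M 1C)
4. 1 cannibal ← the south bank.  (the south bank: 0M 2C; the north bank: 2M 0C)
5. 2 cannibals → the north bank.  (the south bank: 0M 0C; the north bank: 2M 2C)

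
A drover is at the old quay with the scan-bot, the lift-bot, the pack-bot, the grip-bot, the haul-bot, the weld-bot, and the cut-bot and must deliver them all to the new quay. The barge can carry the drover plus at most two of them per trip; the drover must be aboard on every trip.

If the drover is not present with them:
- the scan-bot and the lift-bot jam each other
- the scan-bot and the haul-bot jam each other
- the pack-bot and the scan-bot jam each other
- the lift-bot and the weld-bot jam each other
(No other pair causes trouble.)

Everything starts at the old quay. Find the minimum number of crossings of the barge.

7

Counting alone: the drover can take at most 2 across per trip to the new quay, so moving all 7 needs at least 4 loaded trips out, with a return between consecutive ones — at least 7 crossings.
The plan below uses exactly 7 crossings, so it is optimal:
1. Drover goes to the new quay with the lift-bot and the scan-bot.  [the old quay: the cut-bot, the grip-bot, the haul-bot, the pack-bot, the weld-bot | the new quay: the lift-bot, the scan-bot]
2. Drover goes back to the old quay with the scan-bot.  [the old quay: the cut-bot, the grip-bot, the haul-bot, the pack-bot, the scan-bot, the weld-bot | the new quay: the lift-bot]
3. Drover goes to the new quay with the haul-bot and the pack-bot.  [the old quay: the cut-bot, the grip-bot, the scan-bot, the weld-bot | the new quay: the haul-bot, the lift-bot, the pack-bot]
4. Drover goes back to the old quay alone.  [the old quay: the cut-bot, the grip-bot, the scan-bot, the weld-bot | the new quay: the haul-bot, the lift-bot, the pack-bot]
5. Drover goes to the new quay with the cut-bot and the grip-bot.  [the old quay: the scan-bot, the weld-bot | the new quay: the cut-bot, the grip-bot, the haul-bot, the lift-bot, the pack-bot]
6. Drover goes back to the old quay alone.  [the old quay: the scan-bot, the weld-bot | the new quay: the cut-bot, the grip-bot, the haul-bot, the lift-bot, the pack-bot]
7. Drover goes to the new quay with the scan-bot and the weld-bot.  [the old quay: — | the new quay: the cut-bot, the grip-bot, the haul-bot, the lift-bot, the pack-bot, the scan-bot, the weld-bot]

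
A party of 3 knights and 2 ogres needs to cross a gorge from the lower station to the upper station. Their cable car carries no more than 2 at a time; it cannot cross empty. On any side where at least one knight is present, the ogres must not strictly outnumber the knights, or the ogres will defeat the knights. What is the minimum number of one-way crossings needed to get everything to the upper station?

7

Counting alone: each trip to the upper station takes at most 2 across and each return brings at least 1 back, so after t trips out (and t−1 returns) at most 2t − (t−1) of the 5 are across; that first reaches 5 at t = 4, so at least 7 crossings are needed.
The plan below uses exactly 7 crossings, so it is optimal:
1. 2 ogres → the upper station.  (the lower station: 3K 0O; the upper station: 0K 2O)
2. 1 ogre ← the lower station.  (the lower station: 3K 1O; the upper station: 0K 1O)
3. 2 knights → the upper station.  (the lower station: 1K 1O; the upper station: 2K 1O)
4. 1 knight ← the lower station.  (the lower station: 2K 1O; the upper station: 1K 1O)
5. 1 knight and 1 ogre → the upper station.  (the lower station: 1K 0O; the upper station: 2K 2O)
6. 1 ogre ← the lower station.  (the lower station: 1K 1O; the upper station: 2K 1O)
7. 1 knight and 1 ogre → the upper station.  (the lower station: 0K 0O; the upper station: 3K 2O)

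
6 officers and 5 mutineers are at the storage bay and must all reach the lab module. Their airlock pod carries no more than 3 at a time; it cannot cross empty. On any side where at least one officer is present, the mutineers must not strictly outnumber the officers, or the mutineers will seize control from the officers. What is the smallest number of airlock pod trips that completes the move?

Counting alone: each trip to the lab module takes at most 3 across and each return brings at least 1 back, so after t trips out (and t−1 returns) at most 3t − (t−1) of the 11 are across; that first reaches 11 at t = 5, so at least 9 crossings are needed.
The plan below uses exactly 9 crossings, so it is optimal:
1. 3 mutineers → the lab module.  (the storage bay: 6O 2M; the lab module: 0O 3M)
2. 1 mutineer ← the storage bay.  (the storage bay: 6O 3M; the lab module: 0O 2M)
3. 3 officers → the lab module.  (the storage bay: 3O 3M; the lab module: 3O 2M)
4. 1 officer ← the storage bay.  (the storage bay: 4O 3M; the lab module: 2O 2M)
5. 2 officers and 1 mutineer → the lab module.  (the storage bay: 2O 2M; the lab module: 4O 3M)
6. 1 officer ← the storage bay.  (the storage bay: 3O 2M; the lab module: 3O 3M)
7. 2 officers and 1 mutineer → the lab module.  (the storage bay: 1O 1M; the lab module: 5O 4M)
8. 1 officer ← the storage bay.  (the storage bay: 2O 1M; the lab module: 4O 4M)
9. 2 officers and 1 mutineer → the lab module.  (the storage bay: 0O 0M; the lab module: 6O 5M)

9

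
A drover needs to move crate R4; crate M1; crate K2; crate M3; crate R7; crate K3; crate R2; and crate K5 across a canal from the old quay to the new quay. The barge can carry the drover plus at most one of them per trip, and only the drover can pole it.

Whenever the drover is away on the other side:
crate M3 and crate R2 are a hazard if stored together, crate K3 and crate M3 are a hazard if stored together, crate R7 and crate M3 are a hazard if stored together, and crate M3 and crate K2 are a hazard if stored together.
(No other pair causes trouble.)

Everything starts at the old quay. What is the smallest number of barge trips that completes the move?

Following every safe sequence of crossings from the start, the most of the 8 that can be at the new quay as the barge arrives there on crossings 1, 3, 5, 7, 9 is 1, 2, 3, 4, 5 respectively; the best ever achieved is 5 of 8.
From crossing 11 on, no configuration arises that was not already reachable earlier: only 88 distinct safe configurations (who is on which side, and where the barge is) can ever be reached, none of them has everyone across, and every continuation just revisits them. So no valid plan exists.

impossible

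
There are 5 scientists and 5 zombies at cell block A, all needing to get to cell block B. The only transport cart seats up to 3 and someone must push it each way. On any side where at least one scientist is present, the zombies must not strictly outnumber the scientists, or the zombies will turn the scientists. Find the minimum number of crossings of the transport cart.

Counting alone: each trip to cell block B takes at most 3 across and each return brings at least 1 back, so after t trips out (and t−1 returns) at most 3t − (t−1) of the 10 are across; that first reaches 10 at t = 5, so at least 9 crossings are needed.
The safety rule pushes this higher. Following every safe sequence of crossings, the most of the 10 that can be at cell block B as the transport cart arrives there on crossing 9 is 9 — never all 10.
So no plan with fewer than 11 crossings exists, and this one achieves 11:
1. 2 zombies → cell block B.  (cell block A: 5S 3Z; cell block B: 0S 2Z)
2. 1 zombie ← cell block A.  (cell block A: 5S 4Z; cell block B: 0S 1Z)
3. 3 zombies → cell block B.  (cell block A: 5S 1Z; cell block B: 0S 4Z)
4. 1 zombie ← cell block A.  (cell block A: 5S 2Z; cell block B: 0S 3Z)
5. 3 scientists → cell block B.  (cell block A: 2S 2Z; cell block B: 3S 3Z)
6. 1 scientist and 1 zombie ← cell block A.  (cell block A: 3S 3Z; cell block B: 2S 2Z)
7. 3 scientists → cell block B.  (cell block A: 0S 3Z; cell block B: 5S 2Z)
8. 1 zombie ← cell block A.  (cell block A: 0S 4Z; cell block B: 5S 1Z)
9. 2 zombies → cell block B.  (cell block A: 0S 2Z; cell block B: 5S 3Z)
10. 1 zombie ← cell block A.  (cell block A: 0S 3Z; cell block B: 5S 2Z)
11. 3 zombies → cell block B.  (cell block A: 0S 0Z; cell block B: 5S 5Z)

11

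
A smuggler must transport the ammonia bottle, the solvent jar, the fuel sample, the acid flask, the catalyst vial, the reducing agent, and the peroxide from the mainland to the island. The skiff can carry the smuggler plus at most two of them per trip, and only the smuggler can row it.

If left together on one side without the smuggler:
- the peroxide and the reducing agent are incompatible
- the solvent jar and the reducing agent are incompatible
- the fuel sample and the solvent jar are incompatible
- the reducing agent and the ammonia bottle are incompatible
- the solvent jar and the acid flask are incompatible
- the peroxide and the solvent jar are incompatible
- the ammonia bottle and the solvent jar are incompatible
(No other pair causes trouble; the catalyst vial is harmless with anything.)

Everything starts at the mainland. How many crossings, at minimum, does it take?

11

Counting alone: the smuggler can take at most 2 across per trip to the island, so moving all 7 needs at least 4 loaded trips out, with a return between consecutive ones — at least 7 crossings.
The safety rule pushes this higher. Following every safe sequence of crossings, the most of the 7 that can be at the island as the skiff arrives there on crossings 7, 9 is 5, 6 respectively — never all 7.
So no plan with fewer than 11 crossings exists, and this one achieves 11:
1. Smuggler goes to the island with the reducing agent and the solvent jar.  [the mainland: the acid flask, the ammonia bottle, the catalyst vial, the fuel sample, the peroxide | the island: the reducing agent, the solvent jar]
2. Smuggler goes back to the mainland with the solvent jar.  [the mainland: the acid flask, the ammonia bottle, the catalyst vial, the fuel sample, the peroxide, the solvent jar | the island: the reducing agent]
3. Smuggler goes to the island with the fuel sample and the solvent jar.  [the mainland: the acid flask, the ammonia bottle, the catalyst vial, the peroxide | the island: the fuel sample, the reducing agent, the solvent jar]
4. Smuggler goes back to the mainland with the solvent jar.  [the mainland: the acid flask, the ammonia bottle, the catalyst vial, the peroxide, the solvent jar | the island: the fuel sample, the reducing agent]
5. Smuggler goes to the island with the acid flask and the solvent jar.  [the mainland: the ammonia bottle, the catalyst vial, the peroxide | the island: the acid flask, the fuel sample, the reducing agent, the solvent jar]
6. Smuggler goes back to the mainland with the solvent jar.  [the mainland: the ammonia bottle, the catalyst vial, the peroxide, the solvent jar | the island: the acid flask, the fuel sample, the reducing agent]
7. Smuggler goes to the island with the ammonia bottle and the peroxide.  [the mainland: the catalyst vial, the solvent jar | the island: the acid flask, the ammonia bottle, the fuel sample, the peroxide, the reducing agent]
8. Smuggler goes back to the mainland with the reducing agent.  [the mainland: the catalyst vial, the reducing agent, the solvent jar | the island: the acid flask, the ammonia bottle, the fuel sample, the peroxide]
9. Smuggler goes to the island with the catalyst vial and the solvent jar.  [the mainland: the reducing agent | the island: the acid flask, the ammonia bottle, the catalyst vial, the fuel sample, the peroxide, the solvent jar]
10. Smuggler goes back to the mainland with the solvent jar.  [the mainland: the reducing agent, the solvent jar | the island: the acid flask, the ammonia bottle, the catalyst vial, the fuel sample, the peroxide]
11. Smuggler goes to the island with the reducing agent and the solvent jar.  [the mainland: — | the island: the acid flask, the ammonia bottle, the catalyst vial, the fuel sample, the peroxide, the reducing agent, the solvent jar]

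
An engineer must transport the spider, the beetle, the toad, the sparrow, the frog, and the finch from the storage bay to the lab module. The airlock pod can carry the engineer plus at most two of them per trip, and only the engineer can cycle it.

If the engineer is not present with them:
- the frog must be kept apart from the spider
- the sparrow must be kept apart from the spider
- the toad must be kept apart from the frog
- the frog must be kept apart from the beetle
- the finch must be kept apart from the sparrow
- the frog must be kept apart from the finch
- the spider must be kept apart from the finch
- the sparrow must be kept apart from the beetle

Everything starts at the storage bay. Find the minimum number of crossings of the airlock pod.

impossible

Whatever the first load, the items left behind include a forbidden pair without the engineer. No opening move is safe, so no plan exists.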